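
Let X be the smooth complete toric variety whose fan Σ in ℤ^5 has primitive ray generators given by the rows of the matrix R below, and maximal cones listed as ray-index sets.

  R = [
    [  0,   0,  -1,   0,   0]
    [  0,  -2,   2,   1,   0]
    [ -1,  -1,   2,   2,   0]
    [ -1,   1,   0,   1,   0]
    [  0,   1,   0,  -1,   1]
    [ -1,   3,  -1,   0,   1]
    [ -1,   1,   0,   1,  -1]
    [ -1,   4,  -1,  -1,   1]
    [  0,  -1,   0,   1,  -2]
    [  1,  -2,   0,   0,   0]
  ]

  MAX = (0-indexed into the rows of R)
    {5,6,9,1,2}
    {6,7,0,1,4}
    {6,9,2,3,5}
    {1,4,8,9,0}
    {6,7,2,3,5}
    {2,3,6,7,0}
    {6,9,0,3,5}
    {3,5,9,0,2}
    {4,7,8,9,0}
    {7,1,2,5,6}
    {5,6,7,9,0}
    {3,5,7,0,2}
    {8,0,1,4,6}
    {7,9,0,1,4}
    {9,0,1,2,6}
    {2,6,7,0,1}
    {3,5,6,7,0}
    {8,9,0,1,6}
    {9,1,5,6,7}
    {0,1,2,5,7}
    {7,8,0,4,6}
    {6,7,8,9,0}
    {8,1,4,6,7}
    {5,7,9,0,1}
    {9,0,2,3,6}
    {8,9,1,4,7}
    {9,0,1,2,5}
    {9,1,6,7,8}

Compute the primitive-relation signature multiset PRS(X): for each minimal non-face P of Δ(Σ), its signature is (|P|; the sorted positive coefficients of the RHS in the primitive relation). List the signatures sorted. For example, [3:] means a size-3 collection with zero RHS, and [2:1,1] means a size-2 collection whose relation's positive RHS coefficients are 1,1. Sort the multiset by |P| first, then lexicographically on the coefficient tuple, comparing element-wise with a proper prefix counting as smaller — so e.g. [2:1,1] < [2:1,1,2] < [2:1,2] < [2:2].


Δ(Σ) — 10 vertices, 14 min non-faces:

  {1,3}:  v_{1} + v_{3} = v_{2}  so sig = [2:1]
  {3,4}:  v_{3} + v_{4} = v_{0} + v_{1} + v_{7}  so sig = [2:1,1,1]
  {4,5}:  v_{4} + v_{5} = v_{0} + v_{1} + 2·v_{7} + v_{9}  so sig = [2:1,1,1,2]
  {2,4}:  v_{2} + v_{4} = v_{0} + 2·v_{1} + v_{7}  so sig = [2:1,1,2]
  {2,8}:  v_{2} + v_{8} = v_{1} + 2·v_{6} + v_{9}  so sig = [2:1,1,2]
  {3,8}:  v_{3} + v_{8} = 2·v_{6} + v_{9}  so sig = [2:1,2]
  {5,8}:  v_{5} + v_{8} = 2·v_{6} + v_{7} + 2·v_{9}  so sig = [2:1,2,2]
  {4,6,9}:  v_{4} + v_{6} + v_{9} = 0  so sig = [3:]
  {3,7,9}:  v_{3} + v_{7} + v_{9} = v_{5}  so sig = [3:1]
  {2,7,9}:  v_{2} + v_{7} + v_{9} = v_{1} + v_{5}  so sig = [3:1,1]
  {0,1,7,8}:  v_{0} + v_{1} + v_{7} + v_{8} = v_{6}  so sig = [4:1]
  {0,1,5,6}:  v_{0} + v_{1} + v_{5} + v_{6} = 2·v_{3}  so sig = [4:2]
  {0,2,5,6}:  v_{0} + v_{2} + v_{5} + v_{6} = 3·v_{3}  so sig = [4:3]
  {0,1,6,7,9}:  v_{0} + v_{1} + v_{6} + v_{7} + v_{9} = v_{3}  so sig = [5:1]

Sorted signature multiset PRS(X):
{ [2:1],  [2:1,1,1],  [2:1,1,1,2],  [2:1,1,2] ×2,  [2:1,2],  [2:1,2,2],  [3:],  [3:1],  [3:1,1],  [4:1],  [4:2],  [4:3],  [5:1] }


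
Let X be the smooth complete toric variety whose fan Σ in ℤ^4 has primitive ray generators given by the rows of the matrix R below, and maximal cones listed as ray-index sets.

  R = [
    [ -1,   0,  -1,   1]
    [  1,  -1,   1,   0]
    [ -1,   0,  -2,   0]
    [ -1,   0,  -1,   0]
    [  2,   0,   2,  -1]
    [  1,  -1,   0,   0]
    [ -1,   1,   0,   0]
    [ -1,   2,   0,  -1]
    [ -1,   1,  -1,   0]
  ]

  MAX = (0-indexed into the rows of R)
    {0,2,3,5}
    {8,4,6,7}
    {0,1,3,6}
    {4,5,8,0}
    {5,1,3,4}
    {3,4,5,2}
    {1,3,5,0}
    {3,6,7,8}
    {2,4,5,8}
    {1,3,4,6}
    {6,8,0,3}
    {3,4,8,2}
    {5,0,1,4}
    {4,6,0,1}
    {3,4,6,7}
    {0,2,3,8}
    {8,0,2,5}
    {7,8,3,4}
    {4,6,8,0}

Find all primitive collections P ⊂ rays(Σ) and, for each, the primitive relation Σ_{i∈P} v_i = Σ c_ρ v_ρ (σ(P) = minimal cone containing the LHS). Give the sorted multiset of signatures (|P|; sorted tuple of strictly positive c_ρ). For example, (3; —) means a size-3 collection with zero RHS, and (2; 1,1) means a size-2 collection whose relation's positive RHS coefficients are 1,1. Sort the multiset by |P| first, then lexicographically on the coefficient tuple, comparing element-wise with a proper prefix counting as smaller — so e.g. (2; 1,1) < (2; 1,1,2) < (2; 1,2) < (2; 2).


|primitive collections| = 12. Relations:

  P = {1,8}:  v_{1} + v_{8} = 0  ⟹  sig = (2; —)
  P = {5,6}:  v_{5} + v_{6} = 0  ⟹  sig = (2; —)
  P = {0,7}:  v_{0} + v_{7} = v_{6} + v_{8}  ⟹  sig = (2; 1,1)
  P = {1,2}:  v_{1} + v_{2} = v_{3} + v_{5}  ⟹  sig = (2; 1,1)
  P = {2,6}:  v_{2} + v_{6} = v_{3} + v_{8}  ⟹  sig = (2; 1,1)
  P = {1,7}:  v_{1} + v_{7} = v_{3} + v_{4} + v_{6}  ⟹  sig = (2; 1,1,1)
  P = {5,7}:  v_{5} + v_{7} = v_{3} + v_{4} + v_{8}  ⟹  sig = (2; 1,1,1)
  P = {2,7}:  v_{2} + v_{7} = 2·v_{3} + v_{4} + 2·v_{8}  ⟹  sig = (2; 1,2,2)
  P = {0,3,4}:  v_{0} + v_{3} + v_{4} = 0  ⟹  sig = (3; —)
  P = {3,5,8}:  v_{3} + v_{5} + v_{8} = v_{2}  ⟹  sig = (3; 1)
  P = {0,2,4}:  v_{0} + v_{2} + v_{4} = v_{5} + v_{8}  ⟹  sig = (3; 1,1)
  P = {3,4,6,8}:  v_{3} + v_{4} + v_{6} + v_{8} = v_{7}  ⟹  sig = (4; 1)

Hence PRS(X_Σ) =
{ (2; —) ×2,  (2; 1,1) ×3,  (2; 1,1,1) ×2,  (2; 1,2,2),  (3; —),  (3; 1),  (3; 1,1),  (4; 1) }


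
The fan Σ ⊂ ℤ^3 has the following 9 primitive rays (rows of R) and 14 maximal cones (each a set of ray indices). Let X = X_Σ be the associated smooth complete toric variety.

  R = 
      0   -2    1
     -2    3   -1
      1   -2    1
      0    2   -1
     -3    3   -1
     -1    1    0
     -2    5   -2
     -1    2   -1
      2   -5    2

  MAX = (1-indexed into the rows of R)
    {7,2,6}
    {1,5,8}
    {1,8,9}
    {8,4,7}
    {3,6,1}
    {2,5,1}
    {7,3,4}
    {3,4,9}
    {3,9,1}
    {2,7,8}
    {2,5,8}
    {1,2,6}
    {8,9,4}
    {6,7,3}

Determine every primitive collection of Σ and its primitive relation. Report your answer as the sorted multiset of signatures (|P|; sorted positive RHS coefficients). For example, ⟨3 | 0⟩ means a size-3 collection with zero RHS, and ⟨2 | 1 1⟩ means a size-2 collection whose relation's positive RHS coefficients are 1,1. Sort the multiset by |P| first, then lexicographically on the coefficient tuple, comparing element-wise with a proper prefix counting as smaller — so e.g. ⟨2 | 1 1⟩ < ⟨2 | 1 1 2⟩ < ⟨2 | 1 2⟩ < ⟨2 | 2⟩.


16 collections generate NE(X_Σ); each relation:

  • {1,4}:  v_{1} + v_{4} = 0 ; sig = ⟨2 | 0⟩
  • {3,8}:  v_{3} + v_{8} = 0 ; sig = ⟨2 | 0⟩
  • {7,9}:  v_{7} + v_{9} = 0 ; sig = ⟨2 | 0⟩
  • {1,7}:  v_{1} + v_{7} = v_{2} ; sig = ⟨2 | 1⟩
  • {2,3}:  v_{2} + v_{3} = v_{6} ; sig = ⟨2 | 1⟩
  • {2,4}:  v_{2} + v_{4} = v_{7} ; sig = ⟨2 | 1⟩
  • {2,9}:  v_{2} + v_{9} = v_{1} ; sig = ⟨2 | 1⟩
  • {6,8}:  v_{6} + v_{8} = v_{2} ; sig = ⟨2 | 1⟩
  • {3,5}:  v_{3} + v_{5} = v_{1} + v_{2} ; sig = ⟨2 | 1 1⟩
  • {4,5}:  v_{4} + v_{5} = v_{2} + v_{8} ; sig = ⟨2 | 1 1⟩
  • {4,6}:  v_{4} + v_{6} = v_{3} + v_{7} ; sig = ⟨2 | 1 1⟩
  • {6,9}:  v_{6} + v_{9} = v_{1} + v_{3} ; sig = ⟨2 | 1 1⟩
  • {5,6}:  v_{5} + v_{6} = v_{1} + 2·v_{2} ; sig = ⟨2 | 1 2⟩
  • {5,7}:  v_{5} + v_{7} = 2·v_{2} + v_{8} ; sig = ⟨2 | 1 2⟩
  • {5,9}:  v_{5} + v_{9} = 2·v_{1} + v_{8} ; sig = ⟨2 | 1 2⟩
  • {1,2,8}:  v_{1} + v_{2} + v_{8} = v_{5} ; sig = ⟨3 | 1⟩

Hence PRS(X_Σ) =
{ ⟨2 | 0⟩ ×3,  ⟨2 | 1⟩ ×5,  ⟨2 | 1 1⟩ ×4,  ⟨2 | 1 2⟩ ×3,  ⟨3 | 1⟩ }


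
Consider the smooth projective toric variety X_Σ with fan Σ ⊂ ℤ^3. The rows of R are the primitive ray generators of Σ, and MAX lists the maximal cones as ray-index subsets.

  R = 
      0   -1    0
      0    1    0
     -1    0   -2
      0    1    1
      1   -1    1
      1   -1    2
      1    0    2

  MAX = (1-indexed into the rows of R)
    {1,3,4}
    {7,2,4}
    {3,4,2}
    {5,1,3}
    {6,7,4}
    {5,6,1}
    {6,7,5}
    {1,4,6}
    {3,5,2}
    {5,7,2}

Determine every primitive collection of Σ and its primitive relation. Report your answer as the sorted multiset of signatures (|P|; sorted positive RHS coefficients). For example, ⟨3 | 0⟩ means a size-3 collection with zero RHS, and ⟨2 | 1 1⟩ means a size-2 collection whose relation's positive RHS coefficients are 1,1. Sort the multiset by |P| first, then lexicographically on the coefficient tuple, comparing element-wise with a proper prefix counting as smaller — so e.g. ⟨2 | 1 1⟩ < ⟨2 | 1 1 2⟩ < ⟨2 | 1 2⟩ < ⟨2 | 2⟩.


The 6 primitive collections of Σ (r=7, n=3):

  P = {1,2}:  v_{1} + v_{2} = 0  ⇒ sig = ⟨2 | 0⟩
  P = {3,7}:  v_{3} + v_{7} = 0  ⇒ sig = ⟨2 | 0⟩
  P = {1,7}:  v_{1} + v_{7} = v_{6}  ⇒ sig = ⟨2 | 1⟩
  P = {2,6}:  v_{2} + v_{6} = v_{7}  ⇒ sig = ⟨2 | 1⟩
  P = {3,6}:  v_{3} + v_{6} = v_{1}  ⇒ sig = ⟨2 | 1⟩
  P = {4,5}:  v_{4} + v_{5} = v_{7}  ⇒ sig = ⟨2 | 1⟩

Signatures (|P|; sorted positive RHS coefficients), sorted:
    ⟨2 | 0⟩
    ⟨2 | 0⟩
    ⟨2 | 1⟩
    ⟨2 | 1⟩
    ⟨2 | 1⟩
    ⟨2 | 1⟩


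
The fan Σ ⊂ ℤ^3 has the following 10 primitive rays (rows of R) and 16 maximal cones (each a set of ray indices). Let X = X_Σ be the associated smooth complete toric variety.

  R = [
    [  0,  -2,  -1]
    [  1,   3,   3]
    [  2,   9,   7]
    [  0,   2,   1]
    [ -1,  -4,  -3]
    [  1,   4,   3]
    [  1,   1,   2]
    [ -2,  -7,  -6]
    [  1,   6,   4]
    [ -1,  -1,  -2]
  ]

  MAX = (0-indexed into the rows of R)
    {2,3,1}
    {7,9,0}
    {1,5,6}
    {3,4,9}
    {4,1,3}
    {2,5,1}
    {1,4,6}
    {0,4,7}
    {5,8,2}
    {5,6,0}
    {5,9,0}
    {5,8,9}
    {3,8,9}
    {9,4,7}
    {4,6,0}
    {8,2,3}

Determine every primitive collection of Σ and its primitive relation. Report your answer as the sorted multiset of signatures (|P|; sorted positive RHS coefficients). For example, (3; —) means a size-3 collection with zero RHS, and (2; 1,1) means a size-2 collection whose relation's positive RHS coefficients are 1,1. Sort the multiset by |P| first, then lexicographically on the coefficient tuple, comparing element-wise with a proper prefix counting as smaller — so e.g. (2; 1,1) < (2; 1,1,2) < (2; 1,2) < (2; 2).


|primitive collections| = 22. Relations:

  • {0,3}:  v_{0} + v_{3} = 0  so sig = (2; —)
  • {4,5}:  v_{4} + v_{5} = 0  so sig = (2; —)
  • {6,9}:  v_{6} + v_{9} = 0  so sig = (2; —)
  • {0,1}:  v_{0} + v_{1} = v_{6}  so sig = (2; 1)
  • {0,8}:  v_{0} + v_{8} = v_{5}  so sig = (2; 1)
  • {1,7}:  v_{1} + v_{7} = v_{4}  so sig = (2; 1)
  • {1,8}:  v_{1} + v_{8} = v_{2}  so sig = (2; 1)
  • {1,9}:  v_{1} + v_{9} = v_{3}  so sig = (2; 1)
  • {2,7}:  v_{2} + v_{7} = v_{3}  so sig = (2; 1)
  • {3,5}:  v_{3} + v_{5} = v_{8}  so sig = (2; 1)
  • {3,6}:  v_{3} + v_{6} = v_{1}  so sig = (2; 1)
  • {4,8}:  v_{4} + v_{8} = v_{3}  so sig = (2; 1)
  • {7,8}:  v_{7} + v_{8} = v_{9}  so sig = (2; 1)
  • {0,2}:  v_{0} + v_{2} = v_{1} + v_{5}  so sig = (2; 1,1)
  • {2,4}:  v_{2} + v_{4} = v_{1} + v_{3}  so sig = (2; 1,1)
  • {2,9}:  v_{2} + v_{9} = v_{3} + v_{8}  so sig = (2; 1,1)
  • {3,7}:  v_{3} + v_{7} = v_{4} + v_{9}  so sig = (2; 1,1)
  • {5,7}:  v_{5} + v_{7} = v_{0} + v_{9}  so sig = (2; 1,1)
  • {6,7}:  v_{6} + v_{7} = v_{0} + v_{4}  so sig = (2; 1,1)
  • {6,8}:  v_{6} + v_{8} = v_{1} + v_{5}  so sig = (2; 1,1)
  • {2,6}:  v_{2} + v_{6} = 2·v_{1} + v_{5}  so sig = (2; 1,2)
  • {0,4,9}:  v_{0} + v_{4} + v_{9} = v_{7}  so sig = (3; 1)

Hence PRS(X_Σ) =
    |P|=2: 21 collections, coeffs (), (), (), (1), (1), (1), (1), (1), (1), (1), (1), (1), (1), (1,1), (1,1), (1,1), (1,1), (1,1), (1,1), (1,1), (1,2)
    |P|=3: 1 collection, coeffs (1)


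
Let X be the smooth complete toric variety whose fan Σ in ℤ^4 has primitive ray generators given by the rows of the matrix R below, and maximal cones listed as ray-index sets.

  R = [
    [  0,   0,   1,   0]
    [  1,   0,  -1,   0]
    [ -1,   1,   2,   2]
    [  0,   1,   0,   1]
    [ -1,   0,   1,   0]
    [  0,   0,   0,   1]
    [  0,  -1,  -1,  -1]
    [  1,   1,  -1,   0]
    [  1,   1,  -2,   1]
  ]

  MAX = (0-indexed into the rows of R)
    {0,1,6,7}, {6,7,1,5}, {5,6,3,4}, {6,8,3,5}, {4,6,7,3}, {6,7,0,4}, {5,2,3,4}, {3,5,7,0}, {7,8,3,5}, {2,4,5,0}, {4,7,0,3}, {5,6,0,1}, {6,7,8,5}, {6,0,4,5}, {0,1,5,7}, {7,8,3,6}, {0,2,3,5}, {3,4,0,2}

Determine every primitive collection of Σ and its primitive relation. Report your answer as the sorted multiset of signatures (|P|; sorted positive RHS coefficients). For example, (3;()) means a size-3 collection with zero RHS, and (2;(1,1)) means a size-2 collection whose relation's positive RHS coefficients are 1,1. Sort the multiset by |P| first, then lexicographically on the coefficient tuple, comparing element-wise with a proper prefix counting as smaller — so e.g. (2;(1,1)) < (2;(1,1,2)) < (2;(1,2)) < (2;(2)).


The 14 primitive collections of Σ (r=9, n=4):

  • {1,4}:  v_{1} + v_{4} = 0 ; sig = (2;())
  • {0,8}:  v_{0} + v_{8} = v_{5} + v_{7} ; sig = (2;(1,1))
  • {1,3}:  v_{1} + v_{3} = v_{5} + v_{7} ; sig = (2;(1,1))
  • {2,6}:  v_{2} + v_{6} = v_{4} + v_{5} ; sig = (2;(1,1))
  • {1,2}:  v_{1} + v_{2} = v_{0} + v_{3} + v_{5} ; sig = (2;(1,1,1))
  • {2,7}:  v_{2} + v_{7} = v_{0} + 2·v_{3} ; sig = (2;(1,2))
  • {2,8}:  v_{2} + v_{8} = 2·v_{3} + v_{5} ; sig = (2;(1,2))
  • {4,8}:  v_{4} + v_{8} = 2·v_{3} + v_{6} ; sig = (2;(1,2))
  • {1,8}:  v_{1} + v_{8} = 2·v_{5} + v_{6} + 2·v_{7} ; sig = (2;(1,2,2))
  • {0,3,6}:  v_{0} + v_{3} + v_{6} = 0 ; sig = (3;())
  • {4,5,7}:  v_{4} + v_{5} + v_{7} = v_{3} ; sig = (3;(1))
  • {0,3,4,5}:  v_{0} + v_{3} + v_{4} + v_{5} = v_{2} ; sig = (4;(1))
  • {0,5,6,7}:  v_{0} + v_{5} + v_{6} + v_{7} = v_{1} ; sig = (4;(1))
  • {3,5,6,7}:  v_{3} + v_{5} + v_{6} + v_{7} = v_{8} ; sig = (4;(1))

Signatures (|P|; sorted positive RHS coefficients), sorted:
[(2;()), (2;(1,1)), (2;(1,1)), (2;(1,1)), (2;(1,1,1)), (2;(1,2)), (2;(1,2)), (2;(1,2)), (2;(1,2,2)), (3;()), (3;(1)), (4;(1)), (4;(1)), (4;(1))]


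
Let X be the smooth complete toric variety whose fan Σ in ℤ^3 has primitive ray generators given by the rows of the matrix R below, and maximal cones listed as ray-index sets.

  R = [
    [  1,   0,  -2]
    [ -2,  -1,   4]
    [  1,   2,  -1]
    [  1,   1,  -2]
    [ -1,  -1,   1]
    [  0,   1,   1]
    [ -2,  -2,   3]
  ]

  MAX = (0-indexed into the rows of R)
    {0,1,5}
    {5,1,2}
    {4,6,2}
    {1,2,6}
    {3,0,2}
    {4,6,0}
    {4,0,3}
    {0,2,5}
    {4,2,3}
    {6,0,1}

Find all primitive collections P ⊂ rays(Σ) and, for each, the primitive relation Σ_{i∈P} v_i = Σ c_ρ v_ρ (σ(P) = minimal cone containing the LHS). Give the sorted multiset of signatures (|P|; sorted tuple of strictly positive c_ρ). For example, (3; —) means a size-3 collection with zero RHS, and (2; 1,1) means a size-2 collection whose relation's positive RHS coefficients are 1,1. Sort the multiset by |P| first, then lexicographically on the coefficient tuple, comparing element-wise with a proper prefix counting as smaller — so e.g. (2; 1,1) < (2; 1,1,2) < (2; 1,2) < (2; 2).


|primitive collections| = 9. Relations:

  • {3,5}:  v_{3} + v_{5} = v_{2}  so sig = (2; 1)
  • {3,6}:  v_{3} + v_{6} = v_{4}  so sig = (2; 1)
  • {5,6}:  v_{5} + v_{6} = v_{1}  so sig = (2; 1)
  • {1,3}:  v_{1} + v_{3} = v_{2} + v_{6}  so sig = (2; 1,1)
  • {4,5}:  v_{4} + v_{5} = v_{2} + v_{6}  so sig = (2; 1,1)
  • {1,4}:  v_{1} + v_{4} = v_{2} + 2·v_{6}  so sig = (2; 1,2)
  • {0,2,6}:  v_{0} + v_{2} + v_{6} = 0  so sig = (3; —)
  • {0,1,2}:  v_{0} + v_{1} + v_{2} = v_{5}  so sig = (3; 1)
  • {0,2,4}:  v_{0} + v_{2} + v_{4} = v_{3}  so sig = (3; 1)

Sorted signature multiset PRS(X):
    (2; 1)
    (2; 1)
    (2; 1)
    (2; 1,1)
    (2; 1,1)
    (2; 1,2)
    (3; —)
    (3; 1)
    (3; 1)


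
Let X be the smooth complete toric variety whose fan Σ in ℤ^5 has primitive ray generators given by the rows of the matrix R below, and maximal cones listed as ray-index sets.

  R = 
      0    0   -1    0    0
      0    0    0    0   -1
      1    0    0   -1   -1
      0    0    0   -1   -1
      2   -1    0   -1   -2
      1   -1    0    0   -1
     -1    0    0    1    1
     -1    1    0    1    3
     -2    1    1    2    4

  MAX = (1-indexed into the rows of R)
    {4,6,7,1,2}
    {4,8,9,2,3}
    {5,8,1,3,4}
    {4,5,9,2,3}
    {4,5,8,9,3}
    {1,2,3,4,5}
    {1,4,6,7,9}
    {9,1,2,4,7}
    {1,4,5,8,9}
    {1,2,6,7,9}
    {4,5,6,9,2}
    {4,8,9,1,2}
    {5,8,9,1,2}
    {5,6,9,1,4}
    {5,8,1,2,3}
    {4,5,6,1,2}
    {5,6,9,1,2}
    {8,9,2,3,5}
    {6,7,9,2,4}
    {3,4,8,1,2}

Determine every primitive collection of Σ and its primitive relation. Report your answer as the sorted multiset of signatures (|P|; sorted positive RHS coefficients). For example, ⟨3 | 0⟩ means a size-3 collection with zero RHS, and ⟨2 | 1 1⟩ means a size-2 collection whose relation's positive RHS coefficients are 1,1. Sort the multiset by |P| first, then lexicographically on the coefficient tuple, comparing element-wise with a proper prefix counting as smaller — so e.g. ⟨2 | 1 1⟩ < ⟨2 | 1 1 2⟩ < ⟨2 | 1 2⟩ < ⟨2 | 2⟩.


Primitive collections (9):

  {3,7}:  v_{3} + v_{7} = 0  ⟹  sig = ⟨2 | 0⟩
  {3,6}:  v_{3} + v_{6} = v_{5}  ⟹  sig = ⟨2 | 1⟩
  {5,7}:  v_{5} + v_{7} = v_{6}  ⟹  sig = ⟨2 | 1⟩
  {7,8}:  v_{7} + v_{8} = v_{1} + v_{9}  ⟹  sig = ⟨2 | 1 1⟩
  {6,8}:  v_{6} + v_{8} = v_{1} + v_{5} + v_{9}  ⟹  sig = ⟨2 | 1 1 1⟩
  {1,3,9}:  v_{1} + v_{3} + v_{9} = v_{8}  ⟹  sig = ⟨3 | 1⟩
  {2,4,5,8}:  v_{2} + v_{4} + v_{5} + v_{8} = v_{3}  ⟹  sig = ⟨4 | 1⟩
  {1,2,4,5,9}:  v_{1} + v_{2} + v_{4} + v_{5} + v_{9} = 0  ⟹  sig = ⟨5 | 0⟩
  {1,2,4,6,9}:  v_{1} + v_{2} + v_{4} + v_{6} + v_{9} = v_{7}  ⟹  sig = ⟨5 | 1⟩

Sorted signature multiset PRS(X):
{ ⟨2 | 0⟩,  ⟨2 | 1⟩ ×2,  ⟨2 | 1 1⟩,  ⟨2 | 1 1 1⟩,  ⟨3 | 1⟩,  ⟨4 | 1⟩,  ⟨5 | 0⟩,  ⟨5 | 1⟩ }


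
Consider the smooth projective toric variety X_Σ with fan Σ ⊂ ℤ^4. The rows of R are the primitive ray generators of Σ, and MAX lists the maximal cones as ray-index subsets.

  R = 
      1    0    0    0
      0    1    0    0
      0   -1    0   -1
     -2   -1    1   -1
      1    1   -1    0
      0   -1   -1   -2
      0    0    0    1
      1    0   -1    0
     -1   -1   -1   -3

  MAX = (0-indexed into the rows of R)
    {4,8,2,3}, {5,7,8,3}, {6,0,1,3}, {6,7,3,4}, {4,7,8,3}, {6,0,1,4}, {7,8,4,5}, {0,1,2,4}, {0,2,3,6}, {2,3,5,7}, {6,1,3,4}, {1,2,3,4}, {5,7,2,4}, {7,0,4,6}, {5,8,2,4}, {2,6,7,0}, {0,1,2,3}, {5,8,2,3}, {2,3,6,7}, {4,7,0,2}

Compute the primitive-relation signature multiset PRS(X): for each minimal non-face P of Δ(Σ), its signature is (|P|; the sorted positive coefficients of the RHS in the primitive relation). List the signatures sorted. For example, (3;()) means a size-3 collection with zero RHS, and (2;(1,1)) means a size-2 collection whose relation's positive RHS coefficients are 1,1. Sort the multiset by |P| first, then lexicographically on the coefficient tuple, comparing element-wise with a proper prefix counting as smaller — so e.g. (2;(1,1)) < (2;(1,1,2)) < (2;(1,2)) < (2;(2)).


|primitive collections| = 14. Relations:

  {1,7}:  v_{1} + v_{7} = v_{4}  ⟹  sig = (2;(1))
  {1,5}:  v_{1} + v_{5} = v_{2} + v_{3} + 2·v_{4}  ⟹  sig = (2;(1,1,2))
  {0,5}:  v_{0} + v_{5} = 2·v_{2} + v_{4}  ⟹  sig = (2;(1,2))
  {5,6}:  v_{5} + v_{6} = v_{3} + 2·v_{7}  ⟹  sig = (2;(1,2))
  {0,8}:  v_{0} + v_{8} = 2·v_{2} + v_{3} + 2·v_{4}  ⟹  sig = (2;(1,2,2))
  {6,8}:  v_{6} + v_{8} = 2·v_{3} + v_{4} + 2·v_{7}  ⟹  sig = (2;(1,2,2))
  {1,8}:  v_{1} + v_{8} = v_{2} + 2·v_{3} + 3·v_{4}  ⟹  sig = (2;(1,2,3))
  {1,2,6}:  v_{1} + v_{2} + v_{6} = 0  ⟹  sig = (3;())
  {0,3,7}:  v_{0} + v_{3} + v_{7} = v_{2}  ⟹  sig = (3;(1))
  {2,4,6}:  v_{2} + v_{4} + v_{6} = v_{7}  ⟹  sig = (3;(1))
  {3,4,5}:  v_{3} + v_{4} + v_{5} = v_{8}  ⟹  sig = (3;(1))
  {0,3,4}:  v_{0} + v_{3} + v_{4} = v_{1} + v_{2}  ⟹  sig = (3;(1,1))
  {2,7,8}:  v_{2} + v_{7} + v_{8} = 2·v_{5}  ⟹  sig = (3;(2))
  {2,3,4,7}:  v_{2} + v_{3} + v_{4} + v_{7} = v_{5}  ⟹  sig = (4;(1))

so the primitive-relation signature multiset is
    |P|=2: 7 collections, coeffs (1), (1,1,2), (1,2), (1,2), (1,2,2), (1,2,2), (1,2,3)
    |P|=3: 6 collections, coeffs (), (1), (1), (1), (1,1), (2)
    |P|=4: 1 collection, coeffs (1)


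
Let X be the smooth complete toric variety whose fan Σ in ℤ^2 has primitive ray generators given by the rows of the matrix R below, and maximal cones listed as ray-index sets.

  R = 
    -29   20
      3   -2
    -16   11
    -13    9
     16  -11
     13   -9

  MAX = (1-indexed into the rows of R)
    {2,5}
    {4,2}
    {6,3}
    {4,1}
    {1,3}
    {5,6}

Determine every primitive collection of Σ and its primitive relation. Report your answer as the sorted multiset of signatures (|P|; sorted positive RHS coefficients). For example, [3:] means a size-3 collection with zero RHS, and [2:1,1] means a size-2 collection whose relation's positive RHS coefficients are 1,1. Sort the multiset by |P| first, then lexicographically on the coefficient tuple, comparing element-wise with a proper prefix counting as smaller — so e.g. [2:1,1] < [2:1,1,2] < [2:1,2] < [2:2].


Δ(Σ) — 6 vertices, 9 min non-faces:

  • {3,5}:  v_{3} + v_{5} = 0 ; sig = [2:]
  • {4,6}:  v_{4} + v_{6} = 0 ; sig = [2:]
  • {1,5}:  v_{1} + v_{5} = v_{4} ; sig = [2:1]
  • {1,6}:  v_{1} + v_{6} = v_{3} ; sig = [2:1]
  • {2,3}:  v_{2} + v_{3} = v_{4} ; sig = [2:1]
  • {2,6}:  v_{2} + v_{6} = v_{5} ; sig = [2:1]
  • {3,4}:  v_{3} + v_{4} = v_{1} ; sig = [2:1]
  • {4,5}:  v_{4} + v_{5} = v_{2} ; sig = [2:1]
  • {1,2}:  v_{1} + v_{2} = 2·v_{4} ; sig = [2:2]

Sorted signature multiset PRS(X):
    |P|=2: 9 collections, coeffs (), (), (1), (1), (1), (1), (1), (1), (2)


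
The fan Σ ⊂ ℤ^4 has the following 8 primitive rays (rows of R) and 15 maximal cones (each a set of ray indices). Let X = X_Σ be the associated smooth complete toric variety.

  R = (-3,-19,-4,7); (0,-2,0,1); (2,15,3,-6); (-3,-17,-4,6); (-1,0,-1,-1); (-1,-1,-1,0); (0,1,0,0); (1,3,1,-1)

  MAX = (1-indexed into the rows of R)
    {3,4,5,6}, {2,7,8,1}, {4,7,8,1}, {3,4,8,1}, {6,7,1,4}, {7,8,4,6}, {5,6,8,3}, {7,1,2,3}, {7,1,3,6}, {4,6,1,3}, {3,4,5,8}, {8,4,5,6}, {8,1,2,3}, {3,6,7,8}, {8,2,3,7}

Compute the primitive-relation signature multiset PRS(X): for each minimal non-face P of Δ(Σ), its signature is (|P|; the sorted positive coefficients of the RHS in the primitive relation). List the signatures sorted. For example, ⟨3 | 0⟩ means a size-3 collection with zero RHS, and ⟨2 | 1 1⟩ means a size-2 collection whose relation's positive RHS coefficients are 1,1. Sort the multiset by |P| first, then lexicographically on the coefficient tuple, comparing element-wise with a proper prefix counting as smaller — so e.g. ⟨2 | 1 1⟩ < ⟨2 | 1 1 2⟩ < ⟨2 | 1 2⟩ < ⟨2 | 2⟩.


The 9 primitive collections of Σ (r=8, n=4):

  P = {2,4}:  v_{2} + v_{4} = v_{1}  ⟹  sig = ⟨2 | 1⟩
  P = {2,5}:  v_{2} + v_{5} = v_{3} + v_{4}  ⟹  sig = ⟨2 | 1 1⟩
  P = {2,6}:  v_{2} + v_{6} = v_{1} + v_{3} + v_{7}  ⟹  sig = ⟨2 | 1 1 1⟩
  P = {1,5}:  v_{1} + v_{5} = v_{3} + 2·v_{4}  ⟹  sig = ⟨2 | 1 2⟩
  P = {5,7}:  v_{5} + v_{7} = 2·v_{6} + v_{8}  ⟹  sig = ⟨2 | 1 2⟩
  P = {1,6,8}:  v_{1} + v_{6} + v_{8} = v_{4}  ⟹  sig = ⟨3 | 1⟩
  P = {3,4,7}:  v_{3} + v_{4} + v_{7} = v_{6}  ⟹  sig = ⟨3 | 1⟩
  P = {1,3,7,8}:  v_{1} + v_{3} + v_{7} + v_{8} = 0  ⟹  sig = ⟨4 | 0⟩
  P = {3,4,6,8}:  v_{3} + v_{4} + v_{6} + v_{8} = v_{5}  ⟹  sig = ⟨4 | 1⟩

Signatures (|P|; sorted positive RHS coefficients), sorted:
    |P|=2: 5 collections, coeffs (1), (1,1), (1,1,1), (1,2), (1,2)
    |P|=3: 2 collections, coeffs (1), (1)
    |P|=4: 2 collections, coeffs (), (1)


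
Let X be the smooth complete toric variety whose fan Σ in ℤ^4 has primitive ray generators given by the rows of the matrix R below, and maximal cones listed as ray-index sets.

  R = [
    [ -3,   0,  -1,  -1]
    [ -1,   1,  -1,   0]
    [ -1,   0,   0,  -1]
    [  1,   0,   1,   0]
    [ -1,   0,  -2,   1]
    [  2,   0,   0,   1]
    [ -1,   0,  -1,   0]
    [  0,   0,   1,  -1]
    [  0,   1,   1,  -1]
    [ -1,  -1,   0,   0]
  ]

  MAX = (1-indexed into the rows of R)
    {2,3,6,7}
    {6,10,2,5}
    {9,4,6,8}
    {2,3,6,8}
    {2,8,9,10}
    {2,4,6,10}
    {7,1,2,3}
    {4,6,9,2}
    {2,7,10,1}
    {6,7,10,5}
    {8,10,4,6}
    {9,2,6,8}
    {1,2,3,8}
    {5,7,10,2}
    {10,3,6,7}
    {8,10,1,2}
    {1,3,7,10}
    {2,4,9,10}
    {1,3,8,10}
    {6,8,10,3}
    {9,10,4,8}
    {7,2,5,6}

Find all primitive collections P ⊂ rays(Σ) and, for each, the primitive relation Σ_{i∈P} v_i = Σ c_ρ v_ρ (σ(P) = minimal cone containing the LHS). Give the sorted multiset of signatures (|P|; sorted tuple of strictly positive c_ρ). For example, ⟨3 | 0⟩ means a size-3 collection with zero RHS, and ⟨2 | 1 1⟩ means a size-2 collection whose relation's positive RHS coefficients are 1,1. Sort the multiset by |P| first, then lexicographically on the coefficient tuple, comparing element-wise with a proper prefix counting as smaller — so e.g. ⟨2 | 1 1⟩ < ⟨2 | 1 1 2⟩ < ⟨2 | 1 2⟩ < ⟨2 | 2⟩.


Minimal non-faces — 18 found among 10 rays, 22 max cones:

  • {4,7}:  v_{4} + v_{7} = 0  ⇒ sig = ⟨2 | 0⟩
  • {1,6}:  v_{1} + v_{6} = v_{7}  ⇒ sig = ⟨2 | 1⟩
  • {3,4}:  v_{3} + v_{4} = v_{8}  ⇒ sig = ⟨2 | 1⟩
  • {5,8}:  v_{5} + v_{8} = v_{7}  ⇒ sig = ⟨2 | 1⟩
  • {5,9}:  v_{5} + v_{9} = v_{2}  ⇒ sig = ⟨2 | 1⟩
  • {7,8}:  v_{7} + v_{8} = v_{3}  ⇒ sig = ⟨2 | 1⟩
  • {7,9}:  v_{7} + v_{9} = v_{2} + v_{8}  ⇒ sig = ⟨2 | 1 1⟩
  • {1,4}:  v_{1} + v_{4} = v_{2} + v_{8} + v_{10}  ⇒ sig = ⟨2 | 1 1 1⟩
  • {4,5}:  v_{4} + v_{5} = v_{2} + v_{6} + v_{10}  ⇒ sig = ⟨2 | 1 1 1⟩
  • {1,5}:  v_{1} + v_{5} = v_{2} + 2·v_{7} + v_{10}  ⇒ sig = ⟨2 | 1 1 2⟩
  • {3,9}:  v_{3} + v_{9} = v_{2} + 2·v_{8}  ⇒ sig = ⟨2 | 1 2⟩
  • {1,9}:  v_{1} + v_{9} = 2·v_{2} + 2·v_{8} + v_{10}  ⇒ sig = ⟨2 | 1 2 2⟩
  • {3,5}:  v_{3} + v_{5} = 2·v_{7}  ⇒ sig = ⟨2 | 2⟩
  • {2,3,10}:  v_{2} + v_{3} + v_{10} = v_{1}  ⇒ sig = ⟨3 | 1⟩
  • {2,4,8}:  v_{2} + v_{4} + v_{8} = v_{9}  ⇒ sig = ⟨3 | 1⟩
  • {6,9,10}:  v_{6} + v_{9} + v_{10} = v_{4}  ⇒ sig = ⟨3 | 1⟩
  • {2,6,8,10}:  v_{2} + v_{6} + v_{8} + v_{10} = 0  ⇒ sig = ⟨4 | 0⟩
  • {2,6,7,10}:  v_{2} + v_{6} + v_{7} + v_{10} = v_{5}  ⇒ sig = ⟨4 | 1⟩

Sorted signature multiset PRS(X):
    ⟨2 | 0⟩
    ⟨2 | 1⟩
    ⟨2 | 1⟩
    ⟨2 | 1⟩
    ⟨2 | 1⟩
    ⟨2 | 1⟩
    ⟨2 | 1 1⟩
    ⟨2 | 1 1 1⟩
    ⟨2 | 1 1 1⟩
    ⟨2 | 1 1 2⟩
    ⟨2 | 1 2⟩
    ⟨2 | 1 2 2⟩
    ⟨2 | 2⟩
    ⟨3 | 1⟩
    ⟨3 | 1⟩
    ⟨3 | 1⟩
    ⟨4 | 0⟩
    ⟨4 | 1⟩


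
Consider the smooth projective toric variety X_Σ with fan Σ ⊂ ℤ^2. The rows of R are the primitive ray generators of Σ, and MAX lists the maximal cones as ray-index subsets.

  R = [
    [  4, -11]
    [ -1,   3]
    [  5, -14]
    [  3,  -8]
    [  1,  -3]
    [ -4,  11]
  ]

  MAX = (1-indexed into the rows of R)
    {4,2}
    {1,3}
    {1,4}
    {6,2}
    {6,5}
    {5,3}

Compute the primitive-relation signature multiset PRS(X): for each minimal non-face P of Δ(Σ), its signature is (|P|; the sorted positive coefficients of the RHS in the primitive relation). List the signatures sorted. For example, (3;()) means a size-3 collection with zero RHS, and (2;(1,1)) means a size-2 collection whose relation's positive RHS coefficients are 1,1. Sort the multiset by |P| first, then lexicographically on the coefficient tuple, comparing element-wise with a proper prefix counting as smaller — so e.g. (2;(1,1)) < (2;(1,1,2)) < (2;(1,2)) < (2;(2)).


9 minimal non-faces of Δ(Σ) (on 6 rays):

  • {1,6}:  v_{1} + v_{6} = 0  ⇒ sig = (2;())
  • {2,5}:  v_{2} + v_{5} = 0  ⇒ sig = (2;())
  • {1,2}:  v_{1} + v_{2} = v_{4}  ⇒ sig = (2;(1))
  • {1,5}:  v_{1} + v_{5} = v_{3}  ⇒ sig = (2;(1))
  • {2,3}:  v_{2} + v_{3} = v_{1}  ⇒ sig = (2;(1))
  • {3,6}:  v_{3} + v_{6} = v_{5}  ⇒ sig = (2;(1))
  • {4,5}:  v_{4} + v_{5} = v_{1}  ⇒ sig = (2;(1))
  • {4,6}:  v_{4} + v_{6} = v_{2}  ⇒ sig = (2;(1))
  • {3,4}:  v_{3} + v_{4} = 2·v_{1}  ⇒ sig = (2;(2))

Sorted signature multiset PRS(X):
{ (2;()) ×2,  (2;(1)) ×6,  (2;(2)) }


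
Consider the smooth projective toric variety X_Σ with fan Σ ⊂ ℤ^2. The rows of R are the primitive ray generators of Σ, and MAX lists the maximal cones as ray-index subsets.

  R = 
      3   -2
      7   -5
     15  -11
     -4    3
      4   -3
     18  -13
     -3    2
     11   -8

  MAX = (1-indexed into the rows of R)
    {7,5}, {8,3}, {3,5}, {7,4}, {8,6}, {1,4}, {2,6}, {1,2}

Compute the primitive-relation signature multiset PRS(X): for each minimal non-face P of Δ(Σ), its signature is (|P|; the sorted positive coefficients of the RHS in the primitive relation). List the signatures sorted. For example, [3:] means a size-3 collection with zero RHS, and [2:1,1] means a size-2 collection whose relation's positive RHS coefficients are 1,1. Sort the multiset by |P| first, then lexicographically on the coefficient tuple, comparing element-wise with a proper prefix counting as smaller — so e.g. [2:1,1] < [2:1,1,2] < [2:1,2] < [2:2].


20 minimal non-faces of Δ(Σ) (on 8 rays):

  • {1,7}:  v_{1} + v_{7} = 0  ⇒ sig = [2:]
  • {4,5}:  v_{4} + v_{5} = 0  ⇒ sig = [2:]
  • {1,3}:  v_{1} + v_{3} = v_{6}  ⇒ sig = [2:1]
  • {1,5}:  v_{1} + v_{5} = v_{2}  ⇒ sig = [2:1]
  • {2,4}:  v_{2} + v_{4} = v_{1}  ⇒ sig = [2:1]
  • {2,5}:  v_{2} + v_{5} = v_{8}  ⇒ sig = [2:1]
  • {2,7}:  v_{2} + v_{7} = v_{5}  ⇒ sig = [2:1]
  • {2,8}:  v_{2} + v_{8} = v_{6}  ⇒ sig = [2:1]
  • {3,4}:  v_{3} + v_{4} = v_{8}  ⇒ sig = [2:1]
  • {4,8}:  v_{4} + v_{8} = v_{2}  ⇒ sig = [2:1]
  • {5,8}:  v_{5} + v_{8} = v_{3}  ⇒ sig = [2:1]
  • {6,7}:  v_{6} + v_{7} = v_{3}  ⇒ sig = [2:1]
  • {1,8}:  v_{1} + v_{8} = 2·v_{2}  ⇒ sig = [2:2]
  • {2,3}:  v_{2} + v_{3} = 2·v_{8}  ⇒ sig = [2:2]
  • {4,6}:  v_{4} + v_{6} = 2·v_{2}  ⇒ sig = [2:2]
  • {5,6}:  v_{5} + v_{6} = 2·v_{8}  ⇒ sig = [2:2]
  • {7,8}:  v_{7} + v_{8} = 2·v_{5}  ⇒ sig = [2:2]
  • {1,6}:  v_{1} + v_{6} = 3·v_{2}  ⇒ sig = [2:3]
  • {3,6}:  v_{3} + v_{6} = 3·v_{8}  ⇒ sig = [2:3]
  • {3,7}:  v_{3} + v_{7} = 3·v_{5}  ⇒ sig = [2:3]

so the primitive-relation signature multiset is
[[2:], [2:], [2:1], [2:1], [2:1], [2:1], [2:1], [2:1], [2:1], [2:1], [2:1], [2:1], [2:2], [2:2], [2:2], [2:2], [2:2], [2:3], [2:3], [2:3]]


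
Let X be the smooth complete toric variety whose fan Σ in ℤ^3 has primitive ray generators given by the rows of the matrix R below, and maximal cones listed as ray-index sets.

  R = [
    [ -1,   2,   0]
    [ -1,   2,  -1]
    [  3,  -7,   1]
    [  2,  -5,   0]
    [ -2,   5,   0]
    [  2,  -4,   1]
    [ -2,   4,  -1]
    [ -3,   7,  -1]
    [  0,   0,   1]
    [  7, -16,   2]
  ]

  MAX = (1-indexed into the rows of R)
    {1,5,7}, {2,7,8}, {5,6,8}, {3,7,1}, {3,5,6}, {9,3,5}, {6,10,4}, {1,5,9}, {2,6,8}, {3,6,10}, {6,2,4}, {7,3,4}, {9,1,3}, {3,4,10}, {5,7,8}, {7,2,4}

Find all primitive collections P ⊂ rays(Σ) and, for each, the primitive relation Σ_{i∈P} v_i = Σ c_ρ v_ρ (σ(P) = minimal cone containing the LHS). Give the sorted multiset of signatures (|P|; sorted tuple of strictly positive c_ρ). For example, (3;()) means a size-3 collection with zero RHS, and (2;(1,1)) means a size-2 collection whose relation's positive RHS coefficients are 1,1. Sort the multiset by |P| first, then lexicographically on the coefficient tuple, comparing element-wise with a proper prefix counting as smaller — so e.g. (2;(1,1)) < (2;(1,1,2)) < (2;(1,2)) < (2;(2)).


Δ(Σ) — 10 vertices, 24 min non-faces:

  • {3,8}:  v_{3} + v_{8} = 0 ; sig = (2;())
  • {4,5}:  v_{4} + v_{5} = 0 ; sig = (2;())
  • {6,7}:  v_{6} + v_{7} = 0 ; sig = (2;())
  • {1,2}:  v_{1} + v_{2} = v_{7} ; sig = (2;(1))
  • {2,3}:  v_{2} + v_{3} = v_{4} ; sig = (2;(1))
  • {2,5}:  v_{2} + v_{5} = v_{8} ; sig = (2;(1))
  • {2,9}:  v_{2} + v_{9} = v_{1} ; sig = (2;(1))
  • {4,8}:  v_{4} + v_{8} = v_{2} ; sig = (2;(1))
  • {1,4}:  v_{1} + v_{4} = v_{3} + v_{7} ; sig = (2;(1,1))
  • {1,6}:  v_{1} + v_{6} = v_{3} + v_{5} ; sig = (2;(1,1))
  • {1,8}:  v_{1} + v_{8} = v_{5} + v_{7} ; sig = (2;(1,1))
  • {4,9}:  v_{4} + v_{9} = v_{1} + v_{3} ; sig = (2;(1,1))
  • {5,10}:  v_{5} + v_{10} = v_{3} + v_{6} ; sig = (2;(1,1))
  • {7,10}:  v_{7} + v_{10} = v_{3} + v_{4} ; sig = (2;(1,1))
  • {8,9}:  v_{8} + v_{9} = v_{1} + v_{5} ; sig = (2;(1,1))
  • {8,10}:  v_{8} + v_{10} = v_{4} + v_{6} ; sig = (2;(1,1))
  • {2,10}:  v_{2} + v_{10} = 2·v_{4} + v_{6} ; sig = (2;(1,2))
  • {9,10}:  v_{9} + v_{10} = 3·v_{3} + v_{5} ; sig = (2;(1,3))
  • {1,10}:  v_{1} + v_{10} = 2·v_{3} ; sig = (2;(2))
  • {7,9}:  v_{7} + v_{9} = 2·v_{1} ; sig = (2;(2))
  • {6,9}:  v_{6} + v_{9} = 2·v_{3} + 2·v_{5} ; sig = (2;(2,2))
  • {1,3,5}:  v_{1} + v_{3} + v_{5} = v_{9} ; sig = (3;(1))
  • {3,4,6}:  v_{3} + v_{4} + v_{6} = v_{10} ; sig = (3;(1))
  • {3,5,7}:  v_{3} + v_{5} + v_{7} = v_{1} ; sig = (3;(1))

Sorted signature multiset PRS(X):
    (2;())
    (2;())
    (2;())
    (2;(1))
    (2;(1))
    (2;(1))
    (2;(1))
    (2;(1))
    (2;(1,1))
    (2;(1,1))
    (2;(1,1))
    (2;(1,1))
    (2;(1,1))
    (2;(1,1))
    (2;(1,1))
    (2;(1,1))
    (2;(1,2))
    (2;(1,3))
    (2;(2))
    (2;(2))
    (2;(2,2))
    (3;(1))
    (3;(1))
    (3;(1))


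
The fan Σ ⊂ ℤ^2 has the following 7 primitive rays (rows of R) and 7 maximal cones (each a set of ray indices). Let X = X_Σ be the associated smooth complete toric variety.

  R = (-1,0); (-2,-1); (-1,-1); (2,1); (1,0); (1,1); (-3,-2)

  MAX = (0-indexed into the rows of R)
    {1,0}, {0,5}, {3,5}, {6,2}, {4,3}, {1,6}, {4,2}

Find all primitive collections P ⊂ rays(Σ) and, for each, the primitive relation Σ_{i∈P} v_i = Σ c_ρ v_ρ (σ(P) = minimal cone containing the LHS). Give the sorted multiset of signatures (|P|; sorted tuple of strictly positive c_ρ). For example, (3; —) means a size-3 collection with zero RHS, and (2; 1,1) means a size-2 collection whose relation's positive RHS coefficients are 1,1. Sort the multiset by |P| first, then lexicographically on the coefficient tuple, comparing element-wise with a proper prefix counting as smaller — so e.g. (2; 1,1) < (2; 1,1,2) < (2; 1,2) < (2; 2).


|primitive collections| = 14. Relations:

  {0,4}:  v_{0} + v_{4} = 0 ; sig = (2; —)
  {1,3}:  v_{1} + v_{3} = 0 ; sig = (2; —)
  {2,5}:  v_{2} + v_{5} = 0 ; sig = (2; —)
  {0,2}:  v_{0} + v_{2} = v_{1} ; sig = (2; 1)
  {0,3}:  v_{0} + v_{3} = v_{5} ; sig = (2; 1)
  {1,2}:  v_{1} + v_{2} = v_{6} ; sig = (2; 1)
  {1,4}:  v_{1} + v_{4} = v_{2} ; sig = (2; 1)
  {1,5}:  v_{1} + v_{5} = v_{0} ; sig = (2; 1)
  {2,3}:  v_{2} + v_{3} = v_{4} ; sig = (2; 1)
  {3,6}:  v_{3} + v_{6} = v_{2} ; sig = (2; 1)
  {4,5}:  v_{4} + v_{5} = v_{3} ; sig = (2; 1)
  {5,6}:  v_{5} + v_{6} = v_{1} ; sig = (2; 1)
  {0,6}:  v_{0} + v_{6} = 2·v_{1} ; sig = (2; 2)
  {4,6}:  v_{4} + v_{6} = 2·v_{2} ; sig = (2; 2)

Sorted signature multiset PRS(X):
    |P|=2: 14 collections, coeffs (), (), (), (1), (1), (1), (1), (1), (1), (1), (1), (1), (2), (2)


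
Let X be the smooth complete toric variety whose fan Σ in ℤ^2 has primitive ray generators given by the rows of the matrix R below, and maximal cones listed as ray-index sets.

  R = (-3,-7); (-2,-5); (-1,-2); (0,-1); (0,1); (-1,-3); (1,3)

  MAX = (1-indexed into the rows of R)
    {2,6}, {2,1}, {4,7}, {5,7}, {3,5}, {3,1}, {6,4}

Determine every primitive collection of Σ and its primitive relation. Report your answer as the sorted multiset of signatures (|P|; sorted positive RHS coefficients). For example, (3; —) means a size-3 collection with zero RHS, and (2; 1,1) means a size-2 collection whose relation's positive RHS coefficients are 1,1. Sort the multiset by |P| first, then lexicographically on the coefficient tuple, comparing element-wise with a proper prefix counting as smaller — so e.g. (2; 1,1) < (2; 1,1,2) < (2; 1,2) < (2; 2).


Δ(Σ) — 7 vertices, 14 min non-faces:

  {4,5}:  v_{4} + v_{5} = 0  so sig = (2; —)
  {6,7}:  v_{6} + v_{7} = 0  so sig = (2; —)
  {2,3}:  v_{2} + v_{3} = v_{1}  so sig = (2; 1)
  {2,7}:  v_{2} + v_{7} = v_{3}  so sig = (2; 1)
  {3,4}:  v_{3} + v_{4} = v_{6}  so sig = (2; 1)
  {3,6}:  v_{3} + v_{6} = v_{2}  so sig = (2; 1)
  {3,7}:  v_{3} + v_{7} = v_{5}  so sig = (2; 1)
  {5,6}:  v_{5} + v_{6} = v_{3}  so sig = (2; 1)
  {1,4}:  v_{1} + v_{4} = v_{2} + v_{6}  so sig = (2; 1,1)
  {1,6}:  v_{1} + v_{6} = 2·v_{2}  so sig = (2; 2)
  {1,7}:  v_{1} + v_{7} = 2·v_{3}  so sig = (2; 2)
  {2,4}:  v_{2} + v_{4} = 2·v_{6}  so sig = (2; 2)
  {2,5}:  v_{2} + v_{5} = 2·v_{3}  so sig = (2; 2)
  {1,5}:  v_{1} + v_{5} = 3·v_{3}  so sig = (2; 3)

Hence PRS(X_Σ) =
{ (2; —) ×2,  (2; 1) ×6,  (2; 1,1),  (2; 2) ×4,  (2; 3) }


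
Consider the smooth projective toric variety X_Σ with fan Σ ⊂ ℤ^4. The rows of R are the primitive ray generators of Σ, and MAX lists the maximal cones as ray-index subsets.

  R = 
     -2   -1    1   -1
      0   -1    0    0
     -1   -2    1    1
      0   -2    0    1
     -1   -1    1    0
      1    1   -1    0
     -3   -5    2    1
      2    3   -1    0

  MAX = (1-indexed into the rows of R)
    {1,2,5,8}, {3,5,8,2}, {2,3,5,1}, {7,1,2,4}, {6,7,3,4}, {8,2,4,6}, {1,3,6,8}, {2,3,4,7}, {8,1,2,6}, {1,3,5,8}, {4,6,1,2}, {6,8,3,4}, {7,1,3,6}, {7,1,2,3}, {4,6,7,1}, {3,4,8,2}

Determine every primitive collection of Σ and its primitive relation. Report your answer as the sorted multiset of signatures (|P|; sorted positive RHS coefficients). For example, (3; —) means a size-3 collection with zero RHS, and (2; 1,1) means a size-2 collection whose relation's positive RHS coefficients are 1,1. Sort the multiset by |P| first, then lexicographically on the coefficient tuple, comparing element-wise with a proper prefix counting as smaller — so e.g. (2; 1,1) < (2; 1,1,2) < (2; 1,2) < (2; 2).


9 minimal non-faces of Δ(Σ) (on 8 rays):

  • {5,6}:  v_{5} + v_{6} = 0  so sig = (2; —)
  • {7,8}:  v_{7} + v_{8} = v_{3}  so sig = (2; 1)
  • {4,5}:  v_{4} + v_{5} = v_{2} + v_{3}  so sig = (2; 1,1)
  • {5,7}:  v_{5} + v_{7} = v_{1} + v_{2} + 2·v_{3}  so sig = (2; 1,1,2)
  • {1,4,8}:  v_{1} + v_{4} + v_{8} = 0  so sig = (3; —)
  • {1,3,4}:  v_{1} + v_{3} + v_{4} = v_{7}  so sig = (3; 1)
  • {2,3,6}:  v_{2} + v_{3} + v_{6} = v_{4}  so sig = (3; 1)
  • {2,6,7}:  v_{2} + v_{6} + v_{7} = v_{1} + 2·v_{4}  so sig = (3; 1,2)
  • {1,2,3,8}:  v_{1} + v_{2} + v_{3} + v_{8} = v_{5}  so sig = (4; 1)

Sorted signature multiset PRS(X):
    |P|=2: 4 collections, coeffs (), (1), (1,1), (1,1,2)
    |P|=3: 4 collections, coeffs (), (1), (1), (1,2)
    |P|=4: 1 collection, coeffs (1)


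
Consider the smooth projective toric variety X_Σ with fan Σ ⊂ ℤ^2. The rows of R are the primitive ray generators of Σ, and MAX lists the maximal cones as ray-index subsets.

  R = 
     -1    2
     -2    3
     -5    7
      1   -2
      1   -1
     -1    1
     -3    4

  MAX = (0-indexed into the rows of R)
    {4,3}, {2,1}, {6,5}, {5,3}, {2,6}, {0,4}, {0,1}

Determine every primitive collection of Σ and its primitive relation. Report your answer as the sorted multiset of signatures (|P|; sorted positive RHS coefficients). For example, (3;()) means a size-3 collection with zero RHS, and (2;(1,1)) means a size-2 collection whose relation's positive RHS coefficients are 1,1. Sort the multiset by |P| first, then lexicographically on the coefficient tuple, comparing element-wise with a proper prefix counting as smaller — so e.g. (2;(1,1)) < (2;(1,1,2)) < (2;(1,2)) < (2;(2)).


14 minimal non-faces of Δ(Σ) (on 7 rays):

  • {0,3}:  v_{0} + v_{3} = 0  so sig = (2;())
  • {4,5}:  v_{4} + v_{5} = 0  so sig = (2;())
  • {0,5}:  v_{0} + v_{5} = v_{1}  so sig = (2;(1))
  • {1,3}:  v_{1} + v_{3} = v_{5}  so sig = (2;(1))
  • {1,4}:  v_{1} + v_{4} = v_{0}  so sig = (2;(1))
  • {1,5}:  v_{1} + v_{5} = v_{6}  so sig = (2;(1))
  • {1,6}:  v_{1} + v_{6} = v_{2}  so sig = (2;(1))
  • {4,6}:  v_{4} + v_{6} = v_{1}  so sig = (2;(1))
  • {2,3}:  v_{2} + v_{3} = v_{5} + v_{6}  so sig = (2;(1,1))
  • {0,6}:  v_{0} + v_{6} = 2·v_{1}  so sig = (2;(2))
  • {2,4}:  v_{2} + v_{4} = 2·v_{1}  so sig = (2;(2))
  • {2,5}:  v_{2} + v_{5} = 2·v_{6}  so sig = (2;(2))
  • {3,6}:  v_{3} + v_{6} = 2·v_{5}  so sig = (2;(2))
  • {0,2}:  v_{0} + v_{2} = 3·v_{1}  so sig = (2;(3))

Hence PRS(X_Σ) =
    |P|=2: 14 collections, coeffs (), (), (1), (1), (1), (1), (1), (1), (1,1), (2), (2), (2), (2), (3)
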